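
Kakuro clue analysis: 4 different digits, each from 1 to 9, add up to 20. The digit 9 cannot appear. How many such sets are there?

4 distinct digits from 1–9 sum between 10 and 30.
Dropping sets that contain 9.

7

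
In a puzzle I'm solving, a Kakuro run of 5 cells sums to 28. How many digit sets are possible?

9

5 distinct digits from 1–9 sum between 15 and 35.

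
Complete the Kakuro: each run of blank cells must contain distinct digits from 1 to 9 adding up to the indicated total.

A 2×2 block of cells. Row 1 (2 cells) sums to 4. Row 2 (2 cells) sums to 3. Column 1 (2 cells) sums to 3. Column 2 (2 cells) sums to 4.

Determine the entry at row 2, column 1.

4 in 2 cells must be {1,3}; 3 in 2 cells must be {1,2}.
The 4 across and the 3 down share only 1, so (1,1) = 1.
(1,2) = 4 − 1 = 3 completes the 4 across.
(2,1) = 3 − 1 = 2 completes the 3 down.
(2,2) = 3 − 2 = 1 completes the 3 across.

2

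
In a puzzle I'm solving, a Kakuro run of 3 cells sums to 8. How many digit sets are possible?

2

3 distinct digits from 1–9 sum between 6 and 24.
Enumerating: {1,2,5}, {1,3,4}.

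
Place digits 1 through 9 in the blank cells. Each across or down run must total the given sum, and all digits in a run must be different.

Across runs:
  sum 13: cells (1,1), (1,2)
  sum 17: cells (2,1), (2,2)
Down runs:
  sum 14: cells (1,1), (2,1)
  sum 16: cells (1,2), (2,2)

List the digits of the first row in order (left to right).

17 in 2 cells must be {8,9}; 16 in 2 cells must be {7,9}.
The 17 across and the 16 down share only 9, so (2,2) = 9.
(1,2) = 16 − 9 = 7 completes the 16 down.
(2,1) = 17 − 9 = 8 completes the 17 across.
(1,1) = 13 − 7 = 6 completes the 13 across.

6 7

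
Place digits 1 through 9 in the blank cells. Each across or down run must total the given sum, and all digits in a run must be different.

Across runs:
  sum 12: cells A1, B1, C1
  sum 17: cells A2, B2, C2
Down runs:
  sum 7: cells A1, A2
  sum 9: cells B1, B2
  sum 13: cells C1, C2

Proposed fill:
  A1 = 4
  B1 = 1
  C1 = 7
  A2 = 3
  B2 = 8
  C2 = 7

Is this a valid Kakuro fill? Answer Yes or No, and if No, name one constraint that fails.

No — the down run C1–C2 sums to 14, not 13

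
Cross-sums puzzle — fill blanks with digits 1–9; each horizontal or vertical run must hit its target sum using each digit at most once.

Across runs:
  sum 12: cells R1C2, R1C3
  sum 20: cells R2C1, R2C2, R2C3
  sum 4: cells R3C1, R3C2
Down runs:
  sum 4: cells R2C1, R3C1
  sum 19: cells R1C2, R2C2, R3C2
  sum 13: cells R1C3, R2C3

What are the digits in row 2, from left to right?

4 in 2 cells must be {1,3}.
The 20 across and the 4 down share only 3, so R2C1 = 3.
R3C1 = 4 − 3 = 1 completes the 4 down.
R3C2 = 4 − 1 = 3 completes the 4 across.
R2C2 = 9: the only remaining digit allowed by both the 20 across and the 19 down.
R2C3 = 20 − 12 = 8 completes the 20 across.
R1C2 = 19 − 12 = 7 completes the 19 down.
R1C3 = 12 − 7 = 5 completes the 12 across.

3, 9, 8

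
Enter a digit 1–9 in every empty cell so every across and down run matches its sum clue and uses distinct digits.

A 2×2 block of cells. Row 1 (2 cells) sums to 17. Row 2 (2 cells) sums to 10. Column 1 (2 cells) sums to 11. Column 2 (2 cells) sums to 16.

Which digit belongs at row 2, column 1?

3

17 in 2 cells must be {8,9}; 16 in 2 cells must be {7,9}.
The 17 across and the 16 down share only 9, so (1,2) = 9.
(2,2) = 16 − 9 = 7 completes the 16 down.
(1,1) = 17 − 9 = 8 completes the 17 across.
(2,1) = 10 − 7 = 3 completes the 10 across.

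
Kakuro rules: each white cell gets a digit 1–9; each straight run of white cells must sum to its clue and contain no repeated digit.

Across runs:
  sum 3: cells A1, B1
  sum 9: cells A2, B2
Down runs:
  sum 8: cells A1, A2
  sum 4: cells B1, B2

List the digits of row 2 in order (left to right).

6, 3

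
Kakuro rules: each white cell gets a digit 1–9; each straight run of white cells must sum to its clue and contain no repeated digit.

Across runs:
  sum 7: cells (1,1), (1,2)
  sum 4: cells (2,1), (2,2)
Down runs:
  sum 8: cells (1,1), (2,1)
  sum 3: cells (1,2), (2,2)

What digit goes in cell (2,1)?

3

4 in 2 cells must be {1,3}; 3 in 2 cells must be {1,2}.
The 4 across and the 3 down share only 1, so (2,2) = 1.
(1,2) = 3 − 1 = 2 completes the 3 down.
(2,1) = 4 − 1 = 3 completes the 4 across.
(1,1) = 7 − 2 = 5 completes the 7 across.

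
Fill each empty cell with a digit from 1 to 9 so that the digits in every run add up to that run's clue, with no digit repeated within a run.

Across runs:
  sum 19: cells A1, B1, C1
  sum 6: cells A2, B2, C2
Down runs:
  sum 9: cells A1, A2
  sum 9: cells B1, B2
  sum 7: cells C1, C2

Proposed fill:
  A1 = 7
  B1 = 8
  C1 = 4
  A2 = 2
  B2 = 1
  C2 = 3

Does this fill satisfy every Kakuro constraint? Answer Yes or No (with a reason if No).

Yes

Across: 7+8+4=19; 2+1+3=6. Down: 7+2=9; 8+1=9; 4+3=7. No digit repeats within any run.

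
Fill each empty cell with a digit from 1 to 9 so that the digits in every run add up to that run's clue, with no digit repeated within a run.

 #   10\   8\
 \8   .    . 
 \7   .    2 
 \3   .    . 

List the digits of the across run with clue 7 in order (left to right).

5 2

3 in 2 cells must be {1,2}.
R2C1 = 7 − 2 = 5 completes the 7 across.
R3C2 = 1: the only remaining digit allowed by both the 3 across and the 8 down.
R1C2 = 8 − 3 = 5 completes the 8 down.
R3C1 = 3 − 1 = 2 completes the 3 across.
R1C1 = 8 − 5 = 3 completes the 8 across.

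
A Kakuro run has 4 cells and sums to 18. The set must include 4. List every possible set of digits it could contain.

{1,4,5,8}; {1,4,6,7}; {2,3,4,9}; {2,4,5,7}; {3,4,5,6}

4 distinct digits from 1–9 sum between 10 and 30.
Keeping only sets containing 4.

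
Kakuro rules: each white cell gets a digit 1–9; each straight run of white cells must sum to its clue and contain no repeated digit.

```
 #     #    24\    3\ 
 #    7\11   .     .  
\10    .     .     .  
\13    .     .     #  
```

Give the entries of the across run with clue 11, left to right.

24 in 3 cells must be {7,8,9}; 3 in 2 cells must be {1,2}.
The 11 across and the 3 down share only 2, so R1C3 = 2.
Intersecting the 10 across with the 24 down forces R2C2 = 7.
R2C3 = 3 − 2 = 1 completes the 3 down.
R1C2 = 11 − 2 = 9 completes the 11 across.
R2C1 = 10 − 8 = 2 completes the 10 across.
R3C1 = 7 − 2 = 5 completes the 7 down.
R3C2 = 13 − 5 = 8 completes the 13 across.

9 2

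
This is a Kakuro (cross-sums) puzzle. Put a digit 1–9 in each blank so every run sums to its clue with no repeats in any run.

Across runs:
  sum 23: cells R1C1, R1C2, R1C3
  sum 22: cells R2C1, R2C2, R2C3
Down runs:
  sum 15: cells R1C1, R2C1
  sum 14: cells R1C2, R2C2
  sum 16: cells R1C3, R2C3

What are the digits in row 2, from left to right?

9 6 7

23 in 3 cells must be {6,8,9}; 16 in 2 cells must be {7,9}.
The 23 across and the 16 down share only 9, so R1C3 = 9.
R2C3 = 16 − 9 = 7 completes the 16 down.
Nothing is forced directly, so branch on R2C1, whose candidates are 6 or 9. If R2C1 = 6: then R1C1 would have to be in {6,8} for the 23 across but in {9} for the 15 down — contradiction. So R2C1 = 9.
R1C1 = 15 − 9 = 6 completes the 15 down.
R1C2 = 23 − 15 = 8 completes the 23 across.
R2C2 = 22 − 16 = 6 completes the 22 across.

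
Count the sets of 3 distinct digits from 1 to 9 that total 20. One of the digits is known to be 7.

2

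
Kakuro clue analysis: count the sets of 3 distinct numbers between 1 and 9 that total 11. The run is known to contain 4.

2

3 distinct digits from 1–9 sum between 6 and 24.
Keeping only sets containing 4.
Enumerating: {1,4,6}, {2,4,5}.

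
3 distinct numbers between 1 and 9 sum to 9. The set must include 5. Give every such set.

3 distinct digits from 1–9 sum between 6 and 24.
Keeping only sets containing 5.
Only one set works: {1,3,5}.

{1,3,5}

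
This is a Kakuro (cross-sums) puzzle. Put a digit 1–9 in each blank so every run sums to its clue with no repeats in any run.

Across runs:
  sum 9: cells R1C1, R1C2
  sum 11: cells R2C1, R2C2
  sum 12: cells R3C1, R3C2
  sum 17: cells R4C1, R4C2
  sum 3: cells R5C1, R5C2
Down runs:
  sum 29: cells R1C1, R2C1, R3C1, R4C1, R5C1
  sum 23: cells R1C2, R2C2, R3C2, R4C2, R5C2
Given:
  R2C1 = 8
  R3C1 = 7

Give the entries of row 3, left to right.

17 in 2 cells must be {8,9}; 3 in 2 cells must be {1,2}.
R2C2 = 11 − 8 = 3 completes the 11 across.
R3C2 = 12 − 7 = 5 completes the 12 across.

7, 5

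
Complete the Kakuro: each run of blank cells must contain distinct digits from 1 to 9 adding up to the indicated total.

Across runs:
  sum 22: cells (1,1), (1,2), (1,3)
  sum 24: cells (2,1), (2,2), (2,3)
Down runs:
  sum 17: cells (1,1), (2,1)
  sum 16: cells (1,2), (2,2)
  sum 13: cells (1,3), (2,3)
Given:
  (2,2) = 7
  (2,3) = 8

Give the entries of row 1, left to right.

24 in 3 cells must be {7,8,9}; 17 in 2 cells must be {8,9}; 16 in 2 cells must be {7,9}.
(1,2) = 16 − 7 = 9 completes the 16 down.
(1,3) = 13 − 8 = 5 completes the 13 down.
(2,1) = 24 − 15 = 9 completes the 24 across.
(1,1) = 22 − 14 = 8 completes the 22 across.

8 9 5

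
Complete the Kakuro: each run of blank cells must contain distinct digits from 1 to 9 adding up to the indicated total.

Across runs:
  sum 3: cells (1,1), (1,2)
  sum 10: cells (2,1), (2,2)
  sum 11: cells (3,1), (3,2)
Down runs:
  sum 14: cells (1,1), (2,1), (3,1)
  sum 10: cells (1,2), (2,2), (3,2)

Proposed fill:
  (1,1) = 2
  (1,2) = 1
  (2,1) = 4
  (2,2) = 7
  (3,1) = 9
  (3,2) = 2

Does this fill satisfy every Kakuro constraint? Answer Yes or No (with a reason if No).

No — the across run (2,1)–(2,2) sums to 11, not 10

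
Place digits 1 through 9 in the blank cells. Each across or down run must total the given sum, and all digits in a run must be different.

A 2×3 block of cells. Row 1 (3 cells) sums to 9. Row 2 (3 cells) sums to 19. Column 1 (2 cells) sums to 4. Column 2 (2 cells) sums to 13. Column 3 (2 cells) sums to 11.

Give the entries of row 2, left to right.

4 in 2 cells must be {1,3}.
The 19 across and the 4 down share only 3, so (2,1) = 3.
(1,1) = 4 − 3 = 1 completes the 4 down.
Nothing is forced directly, so branch on (2,2), whose candidates are 7 or 9. If (2,2) = 9: then (1,2) would have to be in {2,3,5,6} for the 9 across but in {4} for the 13 down — contradiction. So (2,2) = 7.
(1,2) = 13 − 7 = 6 completes the 13 down.
(1,3) = 9 − 7 = 2 completes the 9 across.
(2,3) = 19 − 10 = 9 completes the 19 across.

3, 7, 9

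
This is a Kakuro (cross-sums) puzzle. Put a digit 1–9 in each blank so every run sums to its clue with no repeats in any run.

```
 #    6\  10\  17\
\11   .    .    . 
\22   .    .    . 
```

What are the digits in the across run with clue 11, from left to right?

17 in 2 cells must be {8,9}.
The 11 across and the 17 down share only 8, so R1C3 = 8.
The 22 across and the 6 down share only 5, so R2C1 = 5.
R2C3 = 17 − 8 = 9 completes the 17 down.
R1C1 = 6 − 5 = 1 completes the 6 down.
R1C2 = 11 − 9 = 2 completes the 11 across.
R2C2 = 22 − 14 = 8 completes the 22 across.

1, 2, 8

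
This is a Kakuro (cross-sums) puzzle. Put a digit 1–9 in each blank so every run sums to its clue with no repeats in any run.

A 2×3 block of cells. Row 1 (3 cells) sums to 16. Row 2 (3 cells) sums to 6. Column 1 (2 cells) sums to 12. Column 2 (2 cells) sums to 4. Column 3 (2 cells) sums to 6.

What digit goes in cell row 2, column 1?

6 in 3 cells must be {1,2,3}; 4 in 2 cells must be {1,3}.
The 6 across and the 12 down share only 3, so (2,1) = 3.
Given what's placed, (2,2) must be 1 to fit the 6 across and 4 down.
(2,3) = 6 − 4 = 2 completes the 6 across.
(1,1) = 12 − 3 = 9 completes the 12 down.
(1,2) = 4 − 1 = 3 completes the 4 down.
(1,3) = 16 − 12 = 4 completes the 16 across.

3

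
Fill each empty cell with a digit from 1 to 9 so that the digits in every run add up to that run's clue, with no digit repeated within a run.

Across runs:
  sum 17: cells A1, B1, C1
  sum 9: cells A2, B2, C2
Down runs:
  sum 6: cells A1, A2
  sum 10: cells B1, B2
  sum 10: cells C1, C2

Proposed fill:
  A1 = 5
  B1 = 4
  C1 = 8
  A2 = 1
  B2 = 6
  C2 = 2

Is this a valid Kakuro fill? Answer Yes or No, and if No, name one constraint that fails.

Across: 5+4+8=17; 1+6+2=9. Down: 5+1=6; 4+6=10; 8+2=10. No digit repeats within any run.

Yes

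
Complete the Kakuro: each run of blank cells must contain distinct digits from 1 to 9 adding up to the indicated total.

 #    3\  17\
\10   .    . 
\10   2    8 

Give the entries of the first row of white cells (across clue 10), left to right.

1, 9

3 in 2 cells must be {1,2}; 17 in 2 cells must be {8,9}.
R1C1 = 3 − 2 = 1 completes the 3 down.
R1C2 = 10 − 1 = 9 completes the 10 across.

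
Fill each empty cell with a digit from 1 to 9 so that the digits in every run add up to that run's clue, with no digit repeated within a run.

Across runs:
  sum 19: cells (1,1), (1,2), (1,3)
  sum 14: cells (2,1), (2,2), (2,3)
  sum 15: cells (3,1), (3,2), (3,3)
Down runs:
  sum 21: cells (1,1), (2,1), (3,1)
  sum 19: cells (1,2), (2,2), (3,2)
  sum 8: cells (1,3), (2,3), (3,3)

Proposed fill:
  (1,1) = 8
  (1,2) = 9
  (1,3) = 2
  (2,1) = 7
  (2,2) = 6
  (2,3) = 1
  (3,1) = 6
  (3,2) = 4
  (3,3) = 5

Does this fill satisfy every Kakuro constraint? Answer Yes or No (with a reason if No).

Yes

Across: 8+9+2=19; 7+6+1=14; 6+4+5=15. Down: 8+7+6=21; 9+6+4=19; 2+1+5=8. No digit repeats within any run.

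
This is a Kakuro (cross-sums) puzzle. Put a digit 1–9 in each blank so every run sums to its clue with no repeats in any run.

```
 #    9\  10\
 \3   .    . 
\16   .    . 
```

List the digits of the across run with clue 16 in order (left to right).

7, 9

3 in 2 cells must be {1,2}; 16 in 2 cells must be {7,9}.
The 16 across and the 9 down share only 7, so R2C1 = 7.
R2C2 = 16 − 7 = 9 completes the 16 across.
R1C1 = 9 − 7 = 2 completes the 9 down.
R1C2 = 3 − 2 = 1 completes the 3 across.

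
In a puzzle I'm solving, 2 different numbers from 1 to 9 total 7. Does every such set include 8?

Counterexample: {1,6} sums to 7 without using 8.

No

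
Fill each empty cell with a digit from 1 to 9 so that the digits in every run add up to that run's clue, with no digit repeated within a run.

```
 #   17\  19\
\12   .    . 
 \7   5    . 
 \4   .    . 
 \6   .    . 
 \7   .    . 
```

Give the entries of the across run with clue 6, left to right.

4 in 2 cells must be {1,3}.
Given what's placed, R1C1 must be 3 to fit the 12 across and 17 down.
R1C2 = 12 − 3 = 9 completes the 12 across.
R2C2 = 7 − 5 = 2 completes the 7 across.
Given what's placed, R3C1 must be 1 to fit the 4 across and 17 down.
R3C2 = 4 − 1 = 3 completes the 4 across.
Given what's placed, R4C1 must be 2 to fit the 6 across and 17 down.
R4C2 = 6 − 2 = 4 completes the 6 across.

2, 4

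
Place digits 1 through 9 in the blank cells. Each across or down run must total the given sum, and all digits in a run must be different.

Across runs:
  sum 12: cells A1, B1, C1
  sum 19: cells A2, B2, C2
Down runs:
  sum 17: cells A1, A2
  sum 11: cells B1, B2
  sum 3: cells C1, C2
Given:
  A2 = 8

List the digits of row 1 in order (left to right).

9 2 1

17 in 2 cells must be {8,9}; 3 in 2 cells must be {1,2}.
A1 = 17 − 8 = 9 completes the 17 down.
Given what's placed, B1 must be 2 to fit the 12 across and 11 down.
C1 = 12 − 11 = 1 completes the 12 across.
B2 = 11 − 2 = 9 completes the 11 down.
C2 = 19 − 17 = 2 completes the 19 across.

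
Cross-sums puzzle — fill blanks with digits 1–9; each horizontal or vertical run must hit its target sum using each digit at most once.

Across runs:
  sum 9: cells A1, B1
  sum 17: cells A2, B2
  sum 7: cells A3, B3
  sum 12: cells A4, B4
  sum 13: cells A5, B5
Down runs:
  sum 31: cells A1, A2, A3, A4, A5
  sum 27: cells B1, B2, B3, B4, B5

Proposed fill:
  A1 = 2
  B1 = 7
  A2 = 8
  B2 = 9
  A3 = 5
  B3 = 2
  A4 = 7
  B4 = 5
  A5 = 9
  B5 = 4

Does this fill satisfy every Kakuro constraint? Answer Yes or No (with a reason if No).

Across: 2+7=9; 8+9=17; 5+2=7; 7+5=12; 9+4=13. Down: 2+8+5+7+9=31; 7+9+2+5+4=27. No digit repeats within any run.

Yes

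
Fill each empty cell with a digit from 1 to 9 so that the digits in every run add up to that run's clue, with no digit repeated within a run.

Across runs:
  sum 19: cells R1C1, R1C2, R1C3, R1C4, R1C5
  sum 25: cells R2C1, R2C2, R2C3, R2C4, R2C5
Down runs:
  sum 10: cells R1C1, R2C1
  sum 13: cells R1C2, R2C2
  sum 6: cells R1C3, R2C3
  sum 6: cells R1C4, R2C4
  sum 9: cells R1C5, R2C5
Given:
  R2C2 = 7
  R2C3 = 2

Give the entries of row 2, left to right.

9 7 2 1 6

R1C2 = 13 − 7 = 6 completes the 13 down.
R1C3 = 6 − 2 = 4 completes the 6 down.
Nothing is forced directly, so branch on R1C1, whose candidates are 1 or 3. If R1C1 = 3: then R2C1 would have to be in {1,3,4,5,6,8,9} for the 25 across but in {7} for the 10 down — contradiction. So R1C1 = 1.
R1C4 = 5: the only remaining digit allowed by both the 19 across and the 6 down.
R1C5 = 19 − 16 = 3 completes the 19 across.
R2C1 = 10 − 1 = 9 completes the 10 down.
R2C4 = 6 − 5 = 1 completes the 6 down.
R2C5 = 25 − 19 = 6 completes the 25 across.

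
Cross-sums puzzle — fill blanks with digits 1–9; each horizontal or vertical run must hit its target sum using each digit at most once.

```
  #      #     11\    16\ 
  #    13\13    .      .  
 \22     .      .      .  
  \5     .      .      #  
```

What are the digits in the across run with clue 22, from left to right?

9 6 7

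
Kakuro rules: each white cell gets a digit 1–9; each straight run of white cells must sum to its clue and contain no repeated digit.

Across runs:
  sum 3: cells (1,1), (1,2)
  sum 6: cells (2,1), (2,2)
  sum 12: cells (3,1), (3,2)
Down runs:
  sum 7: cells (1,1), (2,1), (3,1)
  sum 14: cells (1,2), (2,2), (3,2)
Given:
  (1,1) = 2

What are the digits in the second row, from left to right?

1 5

3 in 2 cells must be {1,2}; 7 in 3 cells must be {1,2,4}.
(1,2) = 3 − 2 = 1 completes the 3 across.
Given what's placed, (3,1) must be 4 to fit the 12 across and 7 down.
(3,2) = 12 − 4 = 8 completes the 12 across.
(2,1) = 7 − 6 = 1 completes the 7 down.
(2,2) = 6 − 1 = 5 completes the 6 across.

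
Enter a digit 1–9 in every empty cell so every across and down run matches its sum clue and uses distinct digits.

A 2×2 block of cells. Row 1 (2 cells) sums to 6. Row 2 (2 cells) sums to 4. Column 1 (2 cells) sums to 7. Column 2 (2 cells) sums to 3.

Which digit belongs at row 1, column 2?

4 in 2 cells must be {1,3}; 3 in 2 cells must be {1,2}.
The 4 across and the 3 down share only 1, so (2,2) = 1.
(1,2) = 3 − 1 = 2 completes the 3 down.
(2,1) = 4 − 1 = 3 completes the 4 across.
(1,1) = 6 − 2 = 4 completes the 6 across.

2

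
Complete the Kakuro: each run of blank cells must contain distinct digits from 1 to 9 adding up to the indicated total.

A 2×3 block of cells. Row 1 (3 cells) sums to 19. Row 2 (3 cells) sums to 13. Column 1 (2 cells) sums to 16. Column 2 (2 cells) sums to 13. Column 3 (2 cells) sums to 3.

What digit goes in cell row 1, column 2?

16 in 2 cells must be {7,9}; 3 in 2 cells must be {1,2}.
The 19 across and the 3 down share only 2, so (1,3) = 2.
(2,3) = 3 − 2 = 1 completes the 3 down.
Given what's placed, (1,1) must be 9 to fit the 19 across and 16 down.
(1,2) = 19 − 11 = 8 completes the 19 across.
(2,1) = 16 − 9 = 7 completes the 16 down.
(2,2) = 13 − 8 = 5 completes the 13 across.

8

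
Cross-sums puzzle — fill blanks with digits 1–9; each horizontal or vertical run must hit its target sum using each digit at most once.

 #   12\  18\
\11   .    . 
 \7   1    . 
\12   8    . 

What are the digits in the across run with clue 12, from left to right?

R1C1 = 12 − 9 = 3 completes the 12 down.
R1C2 = 11 − 3 = 8 completes the 11 across.
R2C2 = 7 − 1 = 6 completes the 7 across.
R3C2 = 12 − 8 = 4 completes the 12 across.

8, 4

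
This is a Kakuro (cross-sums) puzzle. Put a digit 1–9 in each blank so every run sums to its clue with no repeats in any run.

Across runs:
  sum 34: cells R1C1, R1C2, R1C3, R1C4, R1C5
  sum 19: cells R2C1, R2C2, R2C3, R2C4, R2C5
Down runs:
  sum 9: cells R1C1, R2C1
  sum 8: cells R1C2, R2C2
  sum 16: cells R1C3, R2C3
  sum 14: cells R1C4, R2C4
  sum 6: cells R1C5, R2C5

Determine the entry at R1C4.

8

34 in 5 cells must be {4,6,7,8,9}; 16 in 2 cells must be {7,9}.
Only 4 fits R1C5 under both its across sum 34 and down sum 6.
R2C5 = 6 − 4 = 2 completes the 6 down.
Nothing is forced directly, so branch on R1C2, whose candidates are 6 or 7. If R1C2 = 6: then R2C2 would have to be in {1,3,4,5,6,7,8,9} for the 19 across but in {2} for the 8 down — contradiction. So R1C2 = 7.
R1C3 = 9: the only remaining digit allowed by both the 34 across and the 16 down.
R2C2 = 8 − 7 = 1 completes the 8 down.
R2C3 = 16 − 9 = 7 completes the 16 down.
Nothing is forced directly, so branch on R2C4, whose candidates are 5 or 6. If R2C4 = 5: then R1C4 would have to be in {6,8} for the 34 across but in {9} for the 14 down — contradiction. So R2C4 = 6.
R1C4 = 14 − 6 = 8 completes the 14 down.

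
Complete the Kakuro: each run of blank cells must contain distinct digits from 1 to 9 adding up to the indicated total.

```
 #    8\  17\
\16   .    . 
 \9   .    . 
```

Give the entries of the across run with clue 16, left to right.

7 9

16 in 2 cells must be {7,9}; 17 in 2 cells must be {8,9}.
The 16 across and the 8 down share only 7, so R1C1 = 7.
R1C2 = 16 − 7 = 9 completes the 16 across.
R2C1 = 8 − 7 = 1 completes the 8 down.
R2C2 = 9 − 1 = 8 completes the 9 across.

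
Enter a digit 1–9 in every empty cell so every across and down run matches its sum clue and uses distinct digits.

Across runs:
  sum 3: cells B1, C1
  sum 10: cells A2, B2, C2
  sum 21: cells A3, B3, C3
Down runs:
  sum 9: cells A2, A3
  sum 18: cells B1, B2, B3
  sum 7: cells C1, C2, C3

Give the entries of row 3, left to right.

8, 9, 4

3 in 2 cells must be {1,2}; 7 in 3 cells must be {1,2,4}.
Only 4 fits C3 under both its across sum 21 and down sum 7.
Given what's placed, A3 must be 8 to fit the 21 across and 9 down.
B3 = 21 − 12 = 9 completes the 21 across.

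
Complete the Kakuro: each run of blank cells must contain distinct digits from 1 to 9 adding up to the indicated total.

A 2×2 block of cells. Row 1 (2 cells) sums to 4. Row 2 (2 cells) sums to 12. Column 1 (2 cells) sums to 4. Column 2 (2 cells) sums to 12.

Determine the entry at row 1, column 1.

1

4 in 2 cells must be {1,3}.
The 4 across and the 12 down share only 3, so (1,2) = 3.
The 12 across and the 4 down share only 3, so (2,1) = 3.
(2,2) = 12 − 3 = 9 completes the 12 across.
(1,1) = 4 − 3 = 1 completes the 4 across.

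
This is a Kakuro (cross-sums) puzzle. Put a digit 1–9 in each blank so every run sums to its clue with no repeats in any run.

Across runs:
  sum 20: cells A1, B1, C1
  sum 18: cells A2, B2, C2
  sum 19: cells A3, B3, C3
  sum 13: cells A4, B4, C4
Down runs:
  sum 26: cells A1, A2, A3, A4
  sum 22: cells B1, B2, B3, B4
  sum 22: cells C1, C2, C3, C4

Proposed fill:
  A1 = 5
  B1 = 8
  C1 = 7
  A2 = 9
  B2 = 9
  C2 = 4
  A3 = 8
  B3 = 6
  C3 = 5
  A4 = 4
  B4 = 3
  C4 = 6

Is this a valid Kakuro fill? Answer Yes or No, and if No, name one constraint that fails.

No — the across run A2–C2 sums to 22, not 18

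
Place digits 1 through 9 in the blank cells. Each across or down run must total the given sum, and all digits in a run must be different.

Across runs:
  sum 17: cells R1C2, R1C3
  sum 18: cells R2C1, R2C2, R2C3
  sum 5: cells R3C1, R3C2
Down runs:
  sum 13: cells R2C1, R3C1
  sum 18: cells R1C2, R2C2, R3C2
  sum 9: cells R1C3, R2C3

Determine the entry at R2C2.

8

17 in 2 cells must be {8,9}.
The 17 across and the 9 down share only 8, so R1C3 = 8.
R2C3 = 9 − 8 = 1 completes the 9 down.
Intersecting the 5 across with the 13 down forces R3C1 = 4.
R3C2 = 5 − 4 = 1 completes the 5 across.
R1C2 = 17 − 8 = 9 completes the 17 across.
R2C1 = 13 − 4 = 9 completes the 13 down.
R2C2 = 18 − 10 = 8 completes the 18 across.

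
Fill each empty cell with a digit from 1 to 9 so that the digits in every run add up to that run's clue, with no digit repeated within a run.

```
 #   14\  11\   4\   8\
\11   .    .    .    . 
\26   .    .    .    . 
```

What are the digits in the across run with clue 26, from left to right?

9 8 3 6

11 in 4 cells must be {1,2,3,5}; 4 in 2 cells must be {1,3}.
Only 5 fits R1C1 under both its across sum 11 and down sum 14.
R2C1 = 14 − 5 = 9 completes the 14 down.
Given what's placed, R2C3 must be 3 to fit the 26 across and 4 down.
R2C4 = 6: the only remaining digit allowed by both the 26 across and the 8 down.
R1C3 = 4 − 3 = 1 completes the 4 down.
R1C4 = 8 − 6 = 2 completes the 8 down.
R2C2 = 26 − 18 = 8 completes the 26 across.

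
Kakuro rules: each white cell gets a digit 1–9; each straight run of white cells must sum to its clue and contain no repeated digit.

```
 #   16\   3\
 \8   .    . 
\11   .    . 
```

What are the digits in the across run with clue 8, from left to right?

7 1

16 in 2 cells must be {7,9}; 3 in 2 cells must be {1,2}.
The 8 across and the 16 down share only 7, so R1C1 = 7.
R1C2 = 8 − 7 = 1 completes the 8 across.
R2C1 = 16 − 7 = 9 completes the 16 down.
R2C2 = 11 − 9 = 2 completes the 11 across.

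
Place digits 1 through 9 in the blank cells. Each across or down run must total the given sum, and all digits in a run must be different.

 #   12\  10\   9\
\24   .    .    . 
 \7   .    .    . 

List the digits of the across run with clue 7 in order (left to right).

24 in 3 cells must be {7,8,9}; 7 in 3 cells must be {1,2,4}.
The 7 across and the 12 down share only 4, so R2C1 = 4.
R1C1 = 12 − 4 = 8 completes the 12 down.
Given what's placed, R1C3 must be 7 to fit the 24 across and 9 down.
R2C3 = 9 − 7 = 2 completes the 9 down.
R1C2 = 24 − 15 = 9 completes the 24 across.
R2C2 = 7 − 6 = 1 completes the 7 across.

4, 1, 2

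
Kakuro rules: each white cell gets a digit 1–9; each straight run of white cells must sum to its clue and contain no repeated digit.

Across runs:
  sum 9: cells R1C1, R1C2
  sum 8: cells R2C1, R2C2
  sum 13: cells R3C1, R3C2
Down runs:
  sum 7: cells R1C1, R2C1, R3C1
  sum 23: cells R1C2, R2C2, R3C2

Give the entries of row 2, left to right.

7 in 3 cells must be {1,2,4}; 23 in 3 cells must be {6,8,9}.
The 8 across and the 23 down share only 6, so R2C2 = 6.
The 13 across and the 7 down share only 4, so R3C1 = 4.
R3C2 = 13 − 4 = 9 completes the 13 across.
R1C2 = 23 − 15 = 8 completes the 23 down.
R2C1 = 8 − 6 = 2 completes the 8 across.
R1C1 = 9 − 8 = 1 completes the 9 across.

2 6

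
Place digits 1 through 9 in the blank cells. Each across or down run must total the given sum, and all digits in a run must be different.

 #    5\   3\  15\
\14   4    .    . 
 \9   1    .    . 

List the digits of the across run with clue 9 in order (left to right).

1 2 6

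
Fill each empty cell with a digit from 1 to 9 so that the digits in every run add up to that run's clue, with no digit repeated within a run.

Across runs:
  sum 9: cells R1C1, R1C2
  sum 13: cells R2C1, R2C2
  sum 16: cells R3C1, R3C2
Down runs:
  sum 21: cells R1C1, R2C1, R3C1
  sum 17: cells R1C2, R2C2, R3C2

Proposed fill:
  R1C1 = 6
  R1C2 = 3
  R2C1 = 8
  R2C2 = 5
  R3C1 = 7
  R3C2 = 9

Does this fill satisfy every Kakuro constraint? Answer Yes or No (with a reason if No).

Across: 6+3=9; 8+5=13; 7+9=16. Down: 6+8+7=21; 3+5+9=17. No digit repeats within any run.

Yes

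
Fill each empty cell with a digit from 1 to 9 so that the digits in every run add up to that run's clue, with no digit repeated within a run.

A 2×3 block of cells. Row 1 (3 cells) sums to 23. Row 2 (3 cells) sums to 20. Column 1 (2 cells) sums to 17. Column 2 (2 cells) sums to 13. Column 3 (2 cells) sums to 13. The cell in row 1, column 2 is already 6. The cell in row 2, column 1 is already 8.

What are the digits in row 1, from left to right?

23 in 3 cells must be {6,8,9}; 17 in 2 cells must be {8,9}.
(1,1) = 17 − 8 = 9 completes the 17 down.
(1,3) = 23 − 15 = 8 completes the 23 across.
(2,2) = 13 − 6 = 7 completes the 13 down.
(2,3) = 20 − 15 = 5 completes the 20 across.

9 6 8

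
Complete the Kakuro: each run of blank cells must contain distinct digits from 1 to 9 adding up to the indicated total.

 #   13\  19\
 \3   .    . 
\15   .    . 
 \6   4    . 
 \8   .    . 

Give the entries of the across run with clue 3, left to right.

2 1

3 in 2 cells must be {1,2}.
Given what's placed, R2C1 must be 6 to fit the 15 across and 13 down.
R2C2 = 15 − 6 = 9 completes the 15 across.
R3C2 = 6 − 4 = 2 completes the 6 across.
R1C2 = 1: the only remaining digit allowed by both the 3 across and the 19 down.
R4C2 = 19 − 12 = 7 completes the 19 down.
R1C1 = 3 − 1 = 2 completes the 3 across.
R4C1 = 8 − 7 = 1 completes the 8 across.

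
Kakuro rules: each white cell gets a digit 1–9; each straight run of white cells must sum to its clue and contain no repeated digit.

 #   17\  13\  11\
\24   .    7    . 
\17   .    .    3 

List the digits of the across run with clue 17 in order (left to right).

8 6 3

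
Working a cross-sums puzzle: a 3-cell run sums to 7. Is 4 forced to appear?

Yes

The only way to make 7 from 3 distinct digits is {1,2,4}, which contains 4.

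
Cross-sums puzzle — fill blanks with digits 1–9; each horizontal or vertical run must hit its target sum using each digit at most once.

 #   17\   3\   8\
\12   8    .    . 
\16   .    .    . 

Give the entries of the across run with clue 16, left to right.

17 in 2 cells must be {8,9}; 3 in 2 cells must be {1,2}.
R1C2 = 1: the only remaining digit allowed by both the 12 across and the 3 down.
R1C3 = 12 − 9 = 3 completes the 12 across.
R2C1 = 17 − 8 = 9 completes the 17 down.
R2C2 = 3 − 1 = 2 completes the 3 down.
R2C3 = 16 − 11 = 5 completes the 16 across.

9, 2, 5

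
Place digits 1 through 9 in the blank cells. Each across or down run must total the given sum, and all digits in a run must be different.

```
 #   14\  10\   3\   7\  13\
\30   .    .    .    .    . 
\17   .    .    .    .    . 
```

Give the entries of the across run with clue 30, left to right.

3 in 2 cells must be {1,2}.
Nothing is forced directly, so branch on R1C3, whose candidates are 1 or 2. If R1C3 = 1: that forces R1C4 = 5, R2C3 = 2, after which R2C4 would have to be in {1,3,4,5,6,7} for the 17 across but in {2} for the 7 down — contradiction. So R1C3 = 2.
R2C3 = 3 − 2 = 1 completes the 3 down.
Nothing is forced directly, so branch on R2C1, whose candidates are 5 or 6. If R2C1 = 6: that forces R1C1 = 8, R2C5 = 5, after which R1C5 would have to be in {4,5,6,7,9} for the 30 across but in {8} for the 13 down — contradiction. So R2C1 = 5.
R1C1 = 14 − 5 = 9 completes the 14 down.
R2C5 = 6: the only remaining digit allowed by both the 17 across and the 13 down.
R1C5 = 13 − 6 = 7 completes the 13 down.
Given what's placed, R1C4 must be 4 to fit the 30 across and 7 down.
R2C4 = 7 − 4 = 3 completes the 7 down.
R1C2 = 30 − 22 = 8 completes the 30 across.

9, 8, 2, 4, 7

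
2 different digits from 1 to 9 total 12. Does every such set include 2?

No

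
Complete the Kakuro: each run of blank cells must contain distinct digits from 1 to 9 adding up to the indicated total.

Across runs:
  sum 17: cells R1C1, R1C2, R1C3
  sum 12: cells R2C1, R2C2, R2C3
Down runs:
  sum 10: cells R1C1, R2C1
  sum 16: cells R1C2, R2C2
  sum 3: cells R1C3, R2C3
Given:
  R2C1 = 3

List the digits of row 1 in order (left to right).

7 9 1

16 in 2 cells must be {7,9}; 3 in 2 cells must be {1,2}.
R1C1 = 10 − 3 = 7 completes the 10 down.
Given what's placed, R1C2 must be 9 to fit the 17 across and 16 down.
R1C3 = 17 − 16 = 1 completes the 17 across.
R2C2 = 16 − 9 = 7 completes the 16 down.
R2C3 = 12 − 10 = 2 completes the 12 across.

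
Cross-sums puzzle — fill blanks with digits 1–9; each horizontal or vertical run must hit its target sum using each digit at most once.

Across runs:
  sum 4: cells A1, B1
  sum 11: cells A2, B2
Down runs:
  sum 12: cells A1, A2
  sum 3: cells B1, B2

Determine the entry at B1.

1

4 in 2 cells must be {1,3}; 3 in 2 cells must be {1,2}.
The 4 across and the 12 down share only 3, so A1 = 3.
B1 = 4 − 3 = 1 completes the 4 across.
A2 = 12 − 3 = 9 completes the 12 down.
B2 = 11 − 9 = 2 completes the 11 across.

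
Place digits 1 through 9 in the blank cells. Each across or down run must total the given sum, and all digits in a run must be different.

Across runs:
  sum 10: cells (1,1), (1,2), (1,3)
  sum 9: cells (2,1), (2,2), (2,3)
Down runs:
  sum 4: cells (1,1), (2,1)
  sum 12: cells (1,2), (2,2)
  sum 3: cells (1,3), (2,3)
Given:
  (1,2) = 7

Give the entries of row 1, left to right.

1 7 2

4 in 2 cells must be {1,3}; 3 in 2 cells must be {1,2}.
Given what's placed, (1,1) must be 1 to fit the 10 across and 4 down.
(1,3) = 10 − 8 = 2 completes the 10 across.
(2,1) = 4 − 1 = 3 completes the 4 down.
(2,2) = 12 − 7 = 5 completes the 12 down.
(2,3) = 9 − 8 = 1 completes the 9 across.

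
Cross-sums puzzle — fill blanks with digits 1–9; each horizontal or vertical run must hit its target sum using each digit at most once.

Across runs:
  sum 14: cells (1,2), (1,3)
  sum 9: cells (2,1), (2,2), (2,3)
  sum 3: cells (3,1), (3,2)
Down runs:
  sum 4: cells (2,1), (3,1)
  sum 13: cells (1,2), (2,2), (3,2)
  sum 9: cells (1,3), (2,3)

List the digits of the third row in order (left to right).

1 2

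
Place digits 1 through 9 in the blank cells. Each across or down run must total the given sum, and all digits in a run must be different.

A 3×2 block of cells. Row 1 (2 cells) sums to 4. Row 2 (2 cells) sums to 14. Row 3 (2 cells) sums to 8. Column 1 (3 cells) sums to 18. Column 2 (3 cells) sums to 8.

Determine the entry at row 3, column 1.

6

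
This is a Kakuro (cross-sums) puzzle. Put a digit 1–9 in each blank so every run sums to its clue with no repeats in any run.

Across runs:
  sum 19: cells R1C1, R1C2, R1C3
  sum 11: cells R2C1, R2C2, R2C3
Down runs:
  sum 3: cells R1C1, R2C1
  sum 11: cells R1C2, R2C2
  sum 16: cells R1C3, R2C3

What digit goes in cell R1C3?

3 in 2 cells must be {1,2}; 16 in 2 cells must be {7,9}.
The 19 across and the 3 down share only 2, so R1C1 = 2.
Given what's placed, R1C3 must be 9 to fit the 19 across and 16 down.
R2C1 = 3 − 2 = 1 completes the 3 down.
R2C3 = 16 − 9 = 7 completes the 16 down.
R1C2 = 19 − 11 = 8 completes the 19 across.
R2C2 = 11 − 8 = 3 completes the 11 across.

9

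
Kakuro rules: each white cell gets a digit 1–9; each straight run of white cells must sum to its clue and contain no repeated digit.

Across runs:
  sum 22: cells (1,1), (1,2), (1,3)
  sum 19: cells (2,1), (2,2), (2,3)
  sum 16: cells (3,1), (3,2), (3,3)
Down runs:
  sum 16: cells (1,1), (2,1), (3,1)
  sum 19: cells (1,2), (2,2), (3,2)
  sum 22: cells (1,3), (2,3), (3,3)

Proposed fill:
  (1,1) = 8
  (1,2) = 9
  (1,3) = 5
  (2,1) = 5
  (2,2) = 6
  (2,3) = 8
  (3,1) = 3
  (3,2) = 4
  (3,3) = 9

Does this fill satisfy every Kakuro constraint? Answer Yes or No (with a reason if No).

Yes

Across: 8+9+5=22; 5+6+8=19; 3+4+9=16. Down: 8+5+3=16; 9+6+4=19; 5+8+9=22. No digit repeats within any run.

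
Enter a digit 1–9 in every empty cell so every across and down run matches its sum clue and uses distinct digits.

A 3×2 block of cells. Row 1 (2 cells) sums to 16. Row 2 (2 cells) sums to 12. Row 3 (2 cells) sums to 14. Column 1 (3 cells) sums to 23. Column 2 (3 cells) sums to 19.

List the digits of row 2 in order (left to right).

8 4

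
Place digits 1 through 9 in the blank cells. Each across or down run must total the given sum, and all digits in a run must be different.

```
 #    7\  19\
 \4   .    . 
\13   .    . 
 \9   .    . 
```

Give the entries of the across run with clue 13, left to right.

4, 9

4 in 2 cells must be {1,3}; 7 in 3 cells must be {1,2,4}.
The 4 across and the 7 down share only 1, so R1C1 = 1.
R1C2 = 4 − 1 = 3 completes the 4 across.
Given what's placed, R2C1 must be 4 to fit the 13 across and 7 down.
R2C2 = 13 − 4 = 9 completes the 13 across.
R3C1 = 7 − 5 = 2 completes the 7 down.
R3C2 = 9 − 2 = 7 completes the 9 across.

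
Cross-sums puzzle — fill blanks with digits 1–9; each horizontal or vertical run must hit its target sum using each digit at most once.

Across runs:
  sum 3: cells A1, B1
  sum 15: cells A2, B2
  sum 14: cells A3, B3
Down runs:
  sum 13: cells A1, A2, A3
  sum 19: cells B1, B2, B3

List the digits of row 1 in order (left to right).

1, 2

3 in 2 cells must be {1,2}.
The 3 across and the 19 down share only 2, so B1 = 2.
A1 = 3 − 2 = 1 completes the 3 across.
Nothing is forced directly, so branch on B2, whose candidates are 8 or 9. If B2 = 9: then A2 would have to be in {6} for the 15 across but in {3,4,5,7,8,9} for the 13 down — contradiction. So B2 = 8.
A2 = 15 − 8 = 7 completes the 15 across.
A3 = 13 − 8 = 5 completes the 13 down.
B3 = 14 − 5 = 9 completes the 14 across.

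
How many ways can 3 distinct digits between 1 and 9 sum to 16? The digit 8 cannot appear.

5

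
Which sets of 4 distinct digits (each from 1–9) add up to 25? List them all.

{1,7,8,9}; {2,6,8,9}; {3,5,8,9}; {3,6,7,9}; {4,5,7,9}; {4,6,7,8}

4 distinct digits from 1–9 sum between 10 and 30.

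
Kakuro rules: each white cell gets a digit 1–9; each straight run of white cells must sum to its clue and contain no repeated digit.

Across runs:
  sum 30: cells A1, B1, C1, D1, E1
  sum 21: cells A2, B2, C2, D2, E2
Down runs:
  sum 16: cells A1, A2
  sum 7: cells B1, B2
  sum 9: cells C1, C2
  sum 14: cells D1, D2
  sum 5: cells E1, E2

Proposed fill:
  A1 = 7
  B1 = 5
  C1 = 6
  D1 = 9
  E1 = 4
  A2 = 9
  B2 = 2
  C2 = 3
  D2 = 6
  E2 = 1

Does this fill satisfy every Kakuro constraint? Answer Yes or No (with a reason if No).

No — the across run A1–E1 sums to 31, not 30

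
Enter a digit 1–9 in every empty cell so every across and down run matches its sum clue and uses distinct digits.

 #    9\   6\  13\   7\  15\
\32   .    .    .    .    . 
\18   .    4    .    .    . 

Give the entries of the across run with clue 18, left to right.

2 4 5 1 6

R1C2 = 6 − 4 = 2 completes the 6 down.
Given what's placed, R1C4 must be 6 to fit the 32 across and 7 down.
R2C4 = 7 − 6 = 1 completes the 7 down.
No cell is forced outright now. R1C1 can only be 7 or 8 (the digits allowed by both its 32 across and its 9 down). If R1C1 = 8: then R2C1 would have to be in {2,3,5,6,8} for the 18 across but in {1} for the 9 down — contradiction. So R1C1 = 7.
R2C1 = 9 − 7 = 2 completes the 9 down.
No cell is forced outright now. R2C5 can only be 6 or 8 (the digits allowed by both its 18 across and its 15 down). If R2C5 = 8: then R1C5 would have to be in {8,9} for the 32 across but in {7} for the 15 down — contradiction. So R2C5 = 6.
R1C5 = 15 − 6 = 9 completes the 15 down.
R2C3 = 18 − 13 = 5 completes the 18 across.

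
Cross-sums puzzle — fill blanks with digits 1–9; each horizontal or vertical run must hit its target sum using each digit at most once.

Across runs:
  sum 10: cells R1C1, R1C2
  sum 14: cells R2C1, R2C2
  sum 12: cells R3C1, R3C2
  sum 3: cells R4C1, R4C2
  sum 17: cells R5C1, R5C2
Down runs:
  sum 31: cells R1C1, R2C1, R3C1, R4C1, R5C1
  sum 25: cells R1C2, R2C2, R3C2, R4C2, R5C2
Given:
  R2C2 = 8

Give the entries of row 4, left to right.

3 in 2 cells must be {1,2}; 17 in 2 cells must be {8,9}.
R2C1 = 14 − 8 = 6 completes the 14 across.
R4C1 = 1: the only remaining digit allowed by both the 3 across and the 31 down.
R4C2 = 3 − 1 = 2 completes the 3 across.

1 2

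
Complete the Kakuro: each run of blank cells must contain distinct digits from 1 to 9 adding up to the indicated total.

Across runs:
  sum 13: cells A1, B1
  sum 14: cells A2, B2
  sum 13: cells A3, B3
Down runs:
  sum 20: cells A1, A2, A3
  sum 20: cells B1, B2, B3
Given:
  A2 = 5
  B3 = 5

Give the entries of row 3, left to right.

8, 5

B2 = 14 − 5 = 9 completes the 14 across.
A3 = 13 − 5 = 8 completes the 13 across.
A1 = 20 − 13 = 7 completes the 20 down.
B1 = 13 − 7 = 6 completes the 13 across.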